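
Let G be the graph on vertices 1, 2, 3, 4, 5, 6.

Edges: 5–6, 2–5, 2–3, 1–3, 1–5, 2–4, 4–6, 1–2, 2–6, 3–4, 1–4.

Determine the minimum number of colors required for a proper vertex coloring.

1, 2, 3, 4 are mutually adjacent (a clique of size 4), so at least 4 colors are needed.
A valid assignment using 4 colors: 1=c, 2=a, 3=d, 4=b, 5=b, 6=c. Each edge has distinct colors on its endpoints.

4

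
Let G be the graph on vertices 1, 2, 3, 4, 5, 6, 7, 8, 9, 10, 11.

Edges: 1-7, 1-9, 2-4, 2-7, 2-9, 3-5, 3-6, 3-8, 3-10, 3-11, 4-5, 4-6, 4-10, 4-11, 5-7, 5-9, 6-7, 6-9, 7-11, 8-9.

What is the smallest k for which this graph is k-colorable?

3 and 10 are adjacent, so at least 2 colors are needed.
2 colors suffice: color a → {3, 4, 7, 9}; color b → {1, 2, 5, 6, 8, 10, 11}. Each edge has distinct colors on its endpoints.

2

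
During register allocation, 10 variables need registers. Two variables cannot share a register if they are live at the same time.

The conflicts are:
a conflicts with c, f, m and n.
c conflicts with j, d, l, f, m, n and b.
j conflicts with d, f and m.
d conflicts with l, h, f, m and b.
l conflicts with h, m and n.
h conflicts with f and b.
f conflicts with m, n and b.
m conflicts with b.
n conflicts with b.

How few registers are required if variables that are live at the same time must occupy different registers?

5

c, j, d, f, m pairwise conflict, so at least 5 registers are needed.
A valid assignment using 5 registers: a=5, c=1, j=5, d=3, l=2, h=1, f=2, m=4, n=3, b=5. Every pair that conflicts lands in different registers.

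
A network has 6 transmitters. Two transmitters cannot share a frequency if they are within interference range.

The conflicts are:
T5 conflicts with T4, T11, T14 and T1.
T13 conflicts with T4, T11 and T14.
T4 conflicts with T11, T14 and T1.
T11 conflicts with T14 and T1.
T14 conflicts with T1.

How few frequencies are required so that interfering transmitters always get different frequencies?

T5, T4, T11, T14, T1 all conflict with each other, so at least 5 frequencies are needed.
5 frequencies suffice: T5=4, T13=4, T4=1, T11=3, T14=2, T1=5. Every pair that conflicts lands in different frequencies.

5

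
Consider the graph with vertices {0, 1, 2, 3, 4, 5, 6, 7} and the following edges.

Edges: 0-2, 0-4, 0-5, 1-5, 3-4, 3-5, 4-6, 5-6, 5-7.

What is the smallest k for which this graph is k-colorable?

4 and 6 are adjacent, so at least 2 colors are needed.
2 colors suffice: 0=b, 1=b, 2=a, 3=b, 4=a, 5=a, 6=b, 7=b. Each edge has distinct colors on its endpoints.

2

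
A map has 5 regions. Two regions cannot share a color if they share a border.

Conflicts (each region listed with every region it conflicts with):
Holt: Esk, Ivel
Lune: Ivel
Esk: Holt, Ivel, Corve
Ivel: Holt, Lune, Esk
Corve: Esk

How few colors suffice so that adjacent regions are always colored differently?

3

Holt, Esk, Ivel pairwise conflict, so at least 3 colors are needed.
One proper 3-coloring: Holt=3, Lune=2, Esk=2, Ivel=1, Corve=1. No two conflicting regions share a color.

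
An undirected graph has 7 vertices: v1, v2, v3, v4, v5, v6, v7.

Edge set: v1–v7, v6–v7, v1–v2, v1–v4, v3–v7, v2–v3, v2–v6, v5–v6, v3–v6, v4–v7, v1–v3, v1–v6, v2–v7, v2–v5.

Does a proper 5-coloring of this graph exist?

The chromatic number is 5. v1, v2, v3, v6, v7 are mutually adjacent (a clique of size 5), so at least 5 colors are needed.
5 colors suffice: color 1 → {v5, v7}; color 2 → {v2, v4}; color 3 → {v6}; color 4 → {v1}; color 5 → {v3}.
That is already a proper 5-coloring.

Yes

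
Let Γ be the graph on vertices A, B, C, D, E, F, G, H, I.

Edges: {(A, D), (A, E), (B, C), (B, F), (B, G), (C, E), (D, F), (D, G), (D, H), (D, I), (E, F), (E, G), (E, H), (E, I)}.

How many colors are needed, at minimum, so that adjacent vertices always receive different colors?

D and F are adjacent, so at least 2 colors are needed.
A valid assignment using 2 colors: A=2, B=1, C=2, D=1, E=1, F=2, G=2, H=2, I=2. No two adjacent vertices share a color.

2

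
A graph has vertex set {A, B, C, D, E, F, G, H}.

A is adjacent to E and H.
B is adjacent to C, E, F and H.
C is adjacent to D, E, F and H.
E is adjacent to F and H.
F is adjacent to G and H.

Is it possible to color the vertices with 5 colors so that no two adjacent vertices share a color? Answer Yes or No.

The chromatic number is 5. B, C, E, F, H are mutually adjacent (a clique of size 5), so at least 5 colors are needed.
5 colors suffice: A=blue, B=purple, C=blue, D=red, E=red, F=green, G=red, H=yellow.
That is already a proper 5-coloring.

Yes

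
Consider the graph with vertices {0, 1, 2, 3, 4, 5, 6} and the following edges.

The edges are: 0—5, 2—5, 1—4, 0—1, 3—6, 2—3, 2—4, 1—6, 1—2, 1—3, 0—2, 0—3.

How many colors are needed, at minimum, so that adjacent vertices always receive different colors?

0, 1, 2, 3 are pairwise adjacent (a clique of size 4), so at least 4 colors are needed.
A valid assignment using 4 colors: 0=green, 1=blue, 2=red, 3=yellow, 4=green, 5=blue, 6=red. Every edge joins two different colors.

4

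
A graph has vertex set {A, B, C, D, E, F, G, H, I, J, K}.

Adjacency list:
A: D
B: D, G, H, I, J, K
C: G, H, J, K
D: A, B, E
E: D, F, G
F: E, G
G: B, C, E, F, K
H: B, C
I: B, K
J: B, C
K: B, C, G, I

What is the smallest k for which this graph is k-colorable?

3

C, G, K form a triangle, so at least 3 colors are needed.
One proper 3-coloring: A=1, B=1, C=1, D=2, E=1, F=3, G=2, H=2, I=2, J=2, K=3. No two adjacent vertices share a color.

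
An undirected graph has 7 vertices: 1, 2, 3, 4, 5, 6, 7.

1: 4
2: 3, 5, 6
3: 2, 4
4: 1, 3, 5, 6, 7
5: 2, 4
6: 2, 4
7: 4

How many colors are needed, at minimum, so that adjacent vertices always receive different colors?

2

4 and 6 are adjacent, so at least 2 colors are needed.
2 colors suffice: color a → {2, 4}; color b → {1, 3, 5, 6, 7}. Every edge joins two different colors.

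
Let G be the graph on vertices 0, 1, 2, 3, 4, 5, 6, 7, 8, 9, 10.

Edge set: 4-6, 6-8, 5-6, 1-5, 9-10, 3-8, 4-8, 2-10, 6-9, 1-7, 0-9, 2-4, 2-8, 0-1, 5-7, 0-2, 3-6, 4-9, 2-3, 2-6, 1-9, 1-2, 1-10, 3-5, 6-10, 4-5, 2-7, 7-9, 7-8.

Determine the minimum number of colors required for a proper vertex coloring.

2, 4, 6, 8 are pairwise adjacent (a clique of size 4), so at least 4 colors are needed.
4 colors suffice: color a → {2, 5, 9}; color b → {1, 6}; color c → {0, 3, 4, 7, 10}; color d → {8}. Every edge joins two different colors.

4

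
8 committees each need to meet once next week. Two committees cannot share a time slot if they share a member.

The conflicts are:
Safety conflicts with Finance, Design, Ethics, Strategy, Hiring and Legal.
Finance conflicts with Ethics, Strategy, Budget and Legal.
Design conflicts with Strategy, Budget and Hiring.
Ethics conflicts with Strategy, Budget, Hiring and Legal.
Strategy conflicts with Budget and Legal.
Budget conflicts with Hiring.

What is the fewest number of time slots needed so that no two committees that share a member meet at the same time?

5

Safety, Finance, Ethics, Strategy, Legal are mutually in conflict, so at least 5 time slots are needed.
A valid assignment using 5 time slots: Safety=3, Finance=4, Design=1, Ethics=1, Strategy=2, Budget=3, Hiring=2, Legal=5. Every pair that conflicts lands in different time slots.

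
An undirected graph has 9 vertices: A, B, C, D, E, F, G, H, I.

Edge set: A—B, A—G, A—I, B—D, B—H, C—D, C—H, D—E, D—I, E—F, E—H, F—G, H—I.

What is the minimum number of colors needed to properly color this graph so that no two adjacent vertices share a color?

C and D are adjacent, so at least 2 colors are needed.
2 colors suffice: A=1, B=2, C=2, D=1, E=2, F=1, G=2, H=1, I=2. Each edge has distinct colors on its endpoints.

2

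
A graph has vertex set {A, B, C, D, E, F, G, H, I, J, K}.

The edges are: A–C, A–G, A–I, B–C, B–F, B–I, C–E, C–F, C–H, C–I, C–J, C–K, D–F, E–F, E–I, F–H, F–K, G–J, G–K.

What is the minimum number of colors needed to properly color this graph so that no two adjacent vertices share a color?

C, F, K are pairwise adjacent, so at least 3 colors are needed.
3 colors suffice: color 1 → {C, D, G}; color 2 → {F, I, J}; color 3 → {A, B, E, H, K}. Each edge has distinct colors on its endpoints.

3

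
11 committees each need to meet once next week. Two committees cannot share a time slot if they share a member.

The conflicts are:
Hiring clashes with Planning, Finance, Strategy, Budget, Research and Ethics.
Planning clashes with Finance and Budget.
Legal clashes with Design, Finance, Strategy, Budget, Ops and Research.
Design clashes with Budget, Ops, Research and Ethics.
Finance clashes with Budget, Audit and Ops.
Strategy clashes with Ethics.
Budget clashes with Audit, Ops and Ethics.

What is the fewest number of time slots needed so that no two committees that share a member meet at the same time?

Legal, Design, Budget, Ops pairwise conflict, so at least 4 time slots are needed.
4 time slots suffice: time slot 1 → {Strategy, Budget, Research}; time slot 2 → {Hiring, Legal, Audit}; time slot 3 → {Design, Finance}; time slot 4 → {Planning, Ops, Ethics}. No two conflicting committees share a time slot.

4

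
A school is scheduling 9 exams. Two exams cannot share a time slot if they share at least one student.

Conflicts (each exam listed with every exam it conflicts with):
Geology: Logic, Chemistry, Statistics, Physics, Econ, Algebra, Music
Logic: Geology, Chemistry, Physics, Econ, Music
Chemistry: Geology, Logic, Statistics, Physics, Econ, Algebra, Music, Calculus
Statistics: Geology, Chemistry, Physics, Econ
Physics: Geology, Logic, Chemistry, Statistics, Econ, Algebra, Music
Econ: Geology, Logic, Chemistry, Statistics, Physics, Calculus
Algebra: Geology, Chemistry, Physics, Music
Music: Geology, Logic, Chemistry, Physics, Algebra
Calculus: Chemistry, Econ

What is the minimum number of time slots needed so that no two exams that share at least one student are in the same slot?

Geology, Logic, Chemistry, Physics, Music all conflict with each other, so at least 5 time slots are needed.
Using 5 time slots: Geology=2, Logic=5, Chemistry=1, Statistics=5, Physics=3, Econ=4, Algebra=5, Music=4, Calculus=2. No two conflicting exams share a time slot.

5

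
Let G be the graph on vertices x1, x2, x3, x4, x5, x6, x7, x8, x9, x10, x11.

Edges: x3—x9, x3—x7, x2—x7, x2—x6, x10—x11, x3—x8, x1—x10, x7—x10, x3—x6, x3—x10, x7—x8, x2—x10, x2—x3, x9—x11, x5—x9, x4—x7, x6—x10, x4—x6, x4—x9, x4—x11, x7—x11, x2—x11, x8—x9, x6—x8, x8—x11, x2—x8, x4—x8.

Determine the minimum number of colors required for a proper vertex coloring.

x2, x3, x6, x8 form a clique, so at least 4 colors are needed.
4 colors suffice: color red → {x5, x8, x10}; color blue → {x1, x3, x11}; color green → {x2, x4}; color yellow → {x6, x7, x9}. Each edge has distinct colors on its endpoints.

4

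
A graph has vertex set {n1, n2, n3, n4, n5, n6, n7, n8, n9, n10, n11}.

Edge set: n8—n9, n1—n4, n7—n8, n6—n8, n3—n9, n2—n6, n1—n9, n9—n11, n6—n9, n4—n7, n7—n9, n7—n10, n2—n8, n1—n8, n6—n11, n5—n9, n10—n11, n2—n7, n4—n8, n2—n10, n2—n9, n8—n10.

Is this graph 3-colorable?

No

n2, n7, n8, n9 are pairwise adjacent (a clique of size 4), so at least 4 colors are needed.
So 3 colors are not enough.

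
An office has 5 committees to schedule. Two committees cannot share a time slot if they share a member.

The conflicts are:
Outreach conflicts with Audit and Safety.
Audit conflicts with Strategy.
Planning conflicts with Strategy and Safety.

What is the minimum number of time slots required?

The cycle Strategy-Audit-Outreach-Safety-Planning-Strategy has odd length 5, so it cannot be 2-colored; at least 3 time slots are needed.
3 time slots suffice: time slot 1 → {Outreach, Strategy}; time slot 2 → {Audit, Planning}; time slot 3 → {Safety}. Every pair that conflicts lands in different time slots.

3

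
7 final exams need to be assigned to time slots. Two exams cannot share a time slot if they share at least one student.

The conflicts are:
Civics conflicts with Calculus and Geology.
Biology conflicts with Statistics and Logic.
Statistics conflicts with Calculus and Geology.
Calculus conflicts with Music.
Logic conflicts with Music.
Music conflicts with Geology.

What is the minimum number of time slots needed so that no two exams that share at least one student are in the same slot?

3

The cycle Biology-Statistics-Geology-Music-Logic-Biology has odd length 5, so it cannot be 2-colored; at least 3 time slots are needed.
A valid assignment using 3 time slots: Civics=2, Biology=1, Statistics=2, Calculus=1, Logic=3, Music=2, Geology=1. Every pair that conflicts lands in different time slots.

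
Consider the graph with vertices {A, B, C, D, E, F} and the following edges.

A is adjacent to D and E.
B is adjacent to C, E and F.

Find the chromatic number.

2

B and C are adjacent, so at least 2 colors are needed.
2 colors suffice: color 1 → {A, B}; color 2 → {C, D, E, F}. No two adjacent vertices share a color.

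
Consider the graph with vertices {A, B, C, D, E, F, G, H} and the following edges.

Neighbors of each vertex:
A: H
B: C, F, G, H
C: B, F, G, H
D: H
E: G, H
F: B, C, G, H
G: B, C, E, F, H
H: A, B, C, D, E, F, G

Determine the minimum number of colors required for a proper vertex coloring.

B, C, F, G, H are mutually adjacent (a clique of size 5), so at least 5 colors are needed.
One proper 5-coloring: A=2, B=5, C=3, D=2, E=3, F=4, G=2, H=1. Every edge joins two different colors.

5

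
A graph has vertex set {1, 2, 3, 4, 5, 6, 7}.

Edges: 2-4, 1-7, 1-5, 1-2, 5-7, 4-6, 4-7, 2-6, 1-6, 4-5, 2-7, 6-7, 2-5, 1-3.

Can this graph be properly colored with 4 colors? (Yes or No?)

The chromatic number is 4. 2, 4, 5, 7 are mutually adjacent (a clique of size 4), so at least 4 colors are needed.
4 colors suffice: color red → {2, 3}; color blue → {1, 4}; color green → {7}; color yellow → {5, 6}.
That is already a proper 4-coloring.

Yes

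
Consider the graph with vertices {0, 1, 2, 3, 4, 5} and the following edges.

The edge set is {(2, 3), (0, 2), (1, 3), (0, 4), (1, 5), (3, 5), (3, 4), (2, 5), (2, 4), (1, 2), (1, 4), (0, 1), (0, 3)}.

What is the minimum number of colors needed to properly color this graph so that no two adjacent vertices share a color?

0, 1, 2, 3, 4 are pairwise adjacent (a clique of size 5), so at least 5 colors are needed.
5 colors suffice: 0=yellow, 1=red, 2=green, 3=blue, 4=purple, 5=yellow. No two adjacent vertices share a color.

5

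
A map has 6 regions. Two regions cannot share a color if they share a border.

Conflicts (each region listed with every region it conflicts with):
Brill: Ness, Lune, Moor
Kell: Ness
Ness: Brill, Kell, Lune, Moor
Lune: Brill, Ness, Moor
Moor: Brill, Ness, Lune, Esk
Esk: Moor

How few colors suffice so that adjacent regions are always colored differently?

Brill, Ness, Lune, Moor all conflict with each other, so at least 4 colors are needed.
4 colors suffice: Brill=3, Kell=2, Ness=1, Lune=4, Moor=2, Esk=1. No two conflicting regions share a color.

4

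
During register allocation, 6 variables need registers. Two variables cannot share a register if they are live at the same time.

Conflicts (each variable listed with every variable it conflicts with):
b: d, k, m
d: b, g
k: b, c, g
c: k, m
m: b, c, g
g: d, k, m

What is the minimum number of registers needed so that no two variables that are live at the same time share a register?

m and g conflict, so at least 2 registers are needed.
A valid assignment using 2 registers: b=2, d=1, k=1, c=2, m=1, g=2. Each listed conflict is separated.

2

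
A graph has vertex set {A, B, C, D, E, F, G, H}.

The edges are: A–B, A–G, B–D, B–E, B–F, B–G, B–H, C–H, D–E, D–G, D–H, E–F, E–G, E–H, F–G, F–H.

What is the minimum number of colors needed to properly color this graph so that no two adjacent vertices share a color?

B, D, E, G form a clique, so at least 4 colors are needed.
A valid assignment using 4 colors: A=green, B=red, C=red, D=yellow, E=green, F=yellow, G=blue, H=blue. Every edge joins two different colors.

4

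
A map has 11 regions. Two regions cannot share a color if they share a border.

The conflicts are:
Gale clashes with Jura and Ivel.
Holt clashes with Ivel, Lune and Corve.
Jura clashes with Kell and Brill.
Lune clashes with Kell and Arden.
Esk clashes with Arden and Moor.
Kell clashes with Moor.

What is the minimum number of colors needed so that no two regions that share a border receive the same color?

The cycle Esk-Moor-Kell-Lune-Arden-Esk has odd length 5, so it cannot be 2-colored; at least 3 colors are needed.
3 colors suffice: color 1 → {Jura, Ivel, Lune, Corve, Esk}; color 2 → {Gale, Holt, Kell, Brill, Arden}; color 3 → {Moor}. Every pair that conflicts lands in different colors.

3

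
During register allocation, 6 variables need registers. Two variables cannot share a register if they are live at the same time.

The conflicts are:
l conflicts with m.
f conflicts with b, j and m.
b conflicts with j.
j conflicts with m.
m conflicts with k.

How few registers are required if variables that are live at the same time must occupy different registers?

f, b, j are mutually in conflict, so at least 3 registers are needed.
A valid assignment using 3 registers: l=2, f=2, b=1, j=3, m=1, k=2. Each listed conflict is separated.

3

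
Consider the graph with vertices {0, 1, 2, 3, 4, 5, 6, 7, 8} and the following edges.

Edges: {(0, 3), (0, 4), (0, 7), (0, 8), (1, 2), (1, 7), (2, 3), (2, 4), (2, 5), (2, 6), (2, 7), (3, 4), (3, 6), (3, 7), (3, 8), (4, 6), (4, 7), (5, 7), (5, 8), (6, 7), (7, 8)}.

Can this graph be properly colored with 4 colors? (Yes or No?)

2, 3, 4, 6, 7 are pairwise adjacent (a clique of size 5), so at least 5 colors are needed.
So 4 colors are not enough.

No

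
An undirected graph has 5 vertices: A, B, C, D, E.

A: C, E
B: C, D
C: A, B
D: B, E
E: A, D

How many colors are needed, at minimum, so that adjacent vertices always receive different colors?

The cycle B-C-A-E-D-B has odd length 5, so it cannot be 2-colored; at least 3 colors are needed.
One proper 3-coloring: A=red, B=red, C=blue, D=blue, E=green. Every edge joins two different colors.

3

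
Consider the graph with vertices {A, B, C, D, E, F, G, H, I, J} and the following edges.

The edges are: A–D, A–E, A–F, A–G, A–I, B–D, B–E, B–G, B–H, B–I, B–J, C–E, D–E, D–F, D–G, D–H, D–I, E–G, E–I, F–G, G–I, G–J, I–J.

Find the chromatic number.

5

A, D, E, G, I are pairwise adjacent (a clique of size 5), so at least 5 colors are needed.
A valid assignment using 5 colors: A=purple, B=purple, C=red, D=blue, E=green, F=green, G=red, H=red, I=yellow, J=blue. No two adjacent vertices share a color.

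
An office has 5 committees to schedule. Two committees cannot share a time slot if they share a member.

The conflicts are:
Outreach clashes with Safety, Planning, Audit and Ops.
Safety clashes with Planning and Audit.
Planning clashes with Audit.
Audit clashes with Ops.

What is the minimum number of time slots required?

Outreach, Safety, Planning, Audit all conflict with each other, so at least 4 time slots are needed.
4 time slots suffice: time slot 1 → {Audit}; time slot 2 → {Outreach}; time slot 3 → {Safety, Ops}; time slot 4 → {Planning}. Every pair that conflicts lands in different time slots.

4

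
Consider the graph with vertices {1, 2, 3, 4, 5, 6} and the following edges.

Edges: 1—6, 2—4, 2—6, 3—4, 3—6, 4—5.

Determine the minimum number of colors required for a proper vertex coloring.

4 and 5 are adjacent, so at least 2 colors are needed.
2 colors suffice: 1=blue, 2=blue, 3=blue, 4=red, 5=blue, 6=red. Each edge has distinct colors on its endpoints.

2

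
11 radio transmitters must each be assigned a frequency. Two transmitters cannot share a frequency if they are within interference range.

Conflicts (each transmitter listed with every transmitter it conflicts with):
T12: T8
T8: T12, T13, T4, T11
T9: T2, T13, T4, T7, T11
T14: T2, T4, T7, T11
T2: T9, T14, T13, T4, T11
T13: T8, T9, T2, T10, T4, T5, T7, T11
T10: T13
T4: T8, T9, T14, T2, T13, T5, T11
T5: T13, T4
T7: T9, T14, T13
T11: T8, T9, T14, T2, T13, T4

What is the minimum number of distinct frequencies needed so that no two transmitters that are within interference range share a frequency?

5

T9, T2, T13, T4, T11 pairwise conflict, so at least 5 frequencies are needed.
A valid assignment using 5 frequencies: T12=1, T8=4, T9=4, T14=1, T2=5, T13=1, T10=2, T4=2, T5=3, T7=2, T11=3. No two conflicting transmitters share a frequency.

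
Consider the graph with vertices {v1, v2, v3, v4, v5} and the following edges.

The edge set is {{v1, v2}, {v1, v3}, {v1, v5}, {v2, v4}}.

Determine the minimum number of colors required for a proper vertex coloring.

2

v2 and v4 are adjacent, so at least 2 colors are needed.
2 colors suffice: color 1 → {v1, v4}; color 2 → {v2, v3, v5}. Every edge joins two different colors.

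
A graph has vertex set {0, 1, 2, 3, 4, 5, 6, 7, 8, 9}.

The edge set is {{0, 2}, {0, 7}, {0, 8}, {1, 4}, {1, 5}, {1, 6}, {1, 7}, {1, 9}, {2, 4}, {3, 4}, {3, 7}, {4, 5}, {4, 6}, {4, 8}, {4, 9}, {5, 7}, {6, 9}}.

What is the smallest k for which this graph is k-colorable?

1, 4, 6, 9 form a clique, so at least 4 colors are needed.
4 colors suffice: 0=blue, 1=blue, 2=green, 3=blue, 4=red, 5=green, 6=green, 7=red, 8=green, 9=yellow. Each edge has distinct colors on its endpoints.

4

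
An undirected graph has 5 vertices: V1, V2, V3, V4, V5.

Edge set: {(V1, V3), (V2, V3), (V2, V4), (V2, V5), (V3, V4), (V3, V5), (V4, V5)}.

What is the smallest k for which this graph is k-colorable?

V2, V3, V4, V5 are mutually adjacent (a clique of size 4), so at least 4 colors are needed.
4 colors suffice: color 1 → {V3}; color 2 → {V1, V5}; color 3 → {V4}; color 4 → {V2}. Every edge joins two different colors.

4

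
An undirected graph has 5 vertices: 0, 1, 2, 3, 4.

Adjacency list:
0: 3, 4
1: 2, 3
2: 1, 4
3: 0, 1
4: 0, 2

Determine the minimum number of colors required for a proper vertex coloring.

The cycle 2-1-3-0-4-2 has odd length 5, so it cannot be 2-colored; at least 3 colors are needed.
One proper 3-coloring: 0=blue, 1=blue, 2=red, 3=red, 4=green. No two adjacent vertices share a color.

3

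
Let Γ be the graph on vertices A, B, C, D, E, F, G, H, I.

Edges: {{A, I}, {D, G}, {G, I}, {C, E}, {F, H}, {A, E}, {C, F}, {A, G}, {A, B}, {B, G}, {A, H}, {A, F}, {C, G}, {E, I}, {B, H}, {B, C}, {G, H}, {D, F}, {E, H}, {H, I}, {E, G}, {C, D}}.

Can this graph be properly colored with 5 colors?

The chromatic number is 5. A, E, G, H, I form a clique, so at least 5 colors are needed.
5 colors suffice: color 1 → {F, G}; color 2 → {A, C}; color 3 → {D, H}; color 4 → {B, E}; color 5 → {I}.
That is already a proper 5-coloring.

Yes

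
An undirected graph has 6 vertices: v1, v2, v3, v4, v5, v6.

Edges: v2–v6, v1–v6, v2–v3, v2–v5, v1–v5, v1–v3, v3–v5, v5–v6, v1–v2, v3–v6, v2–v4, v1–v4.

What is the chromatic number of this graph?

5

v1, v2, v3, v5, v6 form a clique, so at least 5 colors are needed.
5 colors suffice: color 1 → {v2}; color 2 → {v1}; color 3 → {v4, v6}; color 4 → {v5}; color 5 → {v3}. No two adjacent vertices share a color.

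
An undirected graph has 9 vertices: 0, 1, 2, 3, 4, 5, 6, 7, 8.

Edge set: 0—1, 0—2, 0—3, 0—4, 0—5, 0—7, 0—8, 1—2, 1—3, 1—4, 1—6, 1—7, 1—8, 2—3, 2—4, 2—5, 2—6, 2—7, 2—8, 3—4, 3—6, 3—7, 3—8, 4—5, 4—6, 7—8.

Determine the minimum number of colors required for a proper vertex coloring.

6

0, 1, 2, 3, 7, 8 are pairwise adjacent (a clique of size 6), so at least 6 colors are needed.
6 colors suffice: color a → {2}; color b → {0, 6}; color c → {3, 5}; color d → {1}; color e → {4, 7}; color f → {8}. Each edge has distinct colors on its endpoints.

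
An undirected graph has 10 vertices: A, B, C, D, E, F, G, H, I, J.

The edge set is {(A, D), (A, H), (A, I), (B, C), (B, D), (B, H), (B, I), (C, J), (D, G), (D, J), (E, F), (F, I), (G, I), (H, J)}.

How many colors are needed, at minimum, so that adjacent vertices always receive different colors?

B and C are adjacent, so at least 2 colors are needed.
2 colors suffice: A=1, B=1, C=2, D=2, E=2, F=1, G=1, H=2, I=2, J=1. Every edge joins two different colors.

2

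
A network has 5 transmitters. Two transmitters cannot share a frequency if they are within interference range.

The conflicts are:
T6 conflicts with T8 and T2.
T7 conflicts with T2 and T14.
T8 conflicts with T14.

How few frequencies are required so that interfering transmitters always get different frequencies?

3

The cycle T2-T7-T14-T8-T6-T2 has odd length 5, so it cannot be 2-colored; at least 3 frequencies are needed.
3 frequencies suffice: T6=2, T7=2, T8=3, T2=1, T14=1. Each listed conflict is separated.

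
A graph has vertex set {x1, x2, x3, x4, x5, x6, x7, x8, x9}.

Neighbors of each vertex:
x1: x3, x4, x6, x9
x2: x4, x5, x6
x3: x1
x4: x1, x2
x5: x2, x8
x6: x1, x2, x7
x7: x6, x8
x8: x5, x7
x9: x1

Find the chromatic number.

The cycle x8-x5-x2-x6-x7-x8 has odd length 5, so it cannot be 2-colored; at least 3 colors are needed.
One proper 3-coloring: x1=red, x2=red, x3=blue, x4=blue, x5=blue, x6=blue, x7=red, x8=green, x9=blue. No two adjacent vertices share a color.

3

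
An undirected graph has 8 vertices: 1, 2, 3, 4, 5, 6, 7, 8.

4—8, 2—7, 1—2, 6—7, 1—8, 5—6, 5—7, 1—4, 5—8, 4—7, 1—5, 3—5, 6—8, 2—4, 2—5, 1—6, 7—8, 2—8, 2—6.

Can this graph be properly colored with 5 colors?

Yes

The chromatic number is 5. 1, 2, 5, 6, 8 are pairwise adjacent (a clique of size 5), so at least 5 colors are needed.
5 colors suffice: color red → {3, 8}; color blue → {2}; color green → {4, 5}; color yellow → {1, 7}; color purple → {6}.
That is already a proper 5-coloring.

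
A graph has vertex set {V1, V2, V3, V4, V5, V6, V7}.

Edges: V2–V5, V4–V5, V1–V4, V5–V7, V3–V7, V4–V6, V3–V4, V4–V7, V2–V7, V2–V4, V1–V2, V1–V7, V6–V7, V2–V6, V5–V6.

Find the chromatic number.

V2, V4, V5, V6, V7 are pairwise adjacent (a clique of size 5), so at least 5 colors are needed.
5 colors suffice: color R → {V4}; color B → {V7}; color G → {V2, V3}; color Y → {V1, V5}; color P → {V6}. No two adjacent vertices share a color.

5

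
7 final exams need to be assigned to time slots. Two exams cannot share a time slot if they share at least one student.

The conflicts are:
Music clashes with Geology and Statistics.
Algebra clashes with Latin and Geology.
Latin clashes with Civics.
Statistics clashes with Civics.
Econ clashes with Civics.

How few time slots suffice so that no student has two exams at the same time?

Algebra and Geology conflict, so at least 2 time slots are needed.
A valid assignment using 2 time slots: Music=1, Algebra=1, Latin=2, Geology=2, Statistics=2, Econ=2, Civics=1. Each listed conflict is separated.

2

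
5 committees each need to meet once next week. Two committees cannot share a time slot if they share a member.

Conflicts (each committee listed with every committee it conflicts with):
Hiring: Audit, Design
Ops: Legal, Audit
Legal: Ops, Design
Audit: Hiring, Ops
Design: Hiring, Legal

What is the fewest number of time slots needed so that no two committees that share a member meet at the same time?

The cycle Legal-Ops-Audit-Hiring-Design-Legal has odd length 5, so it cannot be 2-colored; at least 3 time slots are needed.
3 time slots suffice: time slot 1 → {Audit, Design}; time slot 2 → {Hiring, Ops}; time slot 3 → {Legal}. No two conflicting committees share a time slot.

3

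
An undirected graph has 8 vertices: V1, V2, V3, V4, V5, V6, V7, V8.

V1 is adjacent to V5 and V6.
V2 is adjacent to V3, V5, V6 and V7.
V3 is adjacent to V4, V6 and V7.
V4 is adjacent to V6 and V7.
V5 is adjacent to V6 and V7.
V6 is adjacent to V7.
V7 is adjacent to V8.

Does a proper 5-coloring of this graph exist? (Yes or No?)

Yes

The chromatic number is 4. V2, V5, V6, V7 are mutually adjacent (a clique of size 4), so at least 4 colors are needed.
4 colors suffice: color red → {V6, V8}; color blue → {V1, V7}; color green → {V3, V5}; color yellow → {V2, V4}.
Since 5 ≥ 4, a proper 5-coloring certainly exists.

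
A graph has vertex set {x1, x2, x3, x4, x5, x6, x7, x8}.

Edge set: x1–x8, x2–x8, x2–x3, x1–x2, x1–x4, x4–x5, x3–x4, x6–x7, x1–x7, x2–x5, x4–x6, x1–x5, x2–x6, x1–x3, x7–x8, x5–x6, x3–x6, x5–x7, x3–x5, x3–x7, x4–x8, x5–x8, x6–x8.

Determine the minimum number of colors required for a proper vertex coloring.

4

x1, x3, x4, x5 are mutually adjacent (a clique of size 4), so at least 4 colors are needed.
4 colors suffice: color 1 → {x5}; color 2 → {x3, x8}; color 3 → {x1, x6}; color 4 → {x2, x4, x7}. No two adjacent vertices share a color.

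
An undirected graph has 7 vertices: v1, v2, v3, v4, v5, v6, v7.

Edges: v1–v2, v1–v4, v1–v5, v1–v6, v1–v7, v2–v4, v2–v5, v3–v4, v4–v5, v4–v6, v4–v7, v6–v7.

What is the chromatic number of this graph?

v1, v2, v4, v5 are mutually adjacent (a clique of size 4), so at least 4 colors are needed.
4 colors suffice: color 1 → {v4}; color 2 → {v1, v3}; color 3 → {v5, v7}; color 4 → {v2, v6}. Every edge joins two different colors.

4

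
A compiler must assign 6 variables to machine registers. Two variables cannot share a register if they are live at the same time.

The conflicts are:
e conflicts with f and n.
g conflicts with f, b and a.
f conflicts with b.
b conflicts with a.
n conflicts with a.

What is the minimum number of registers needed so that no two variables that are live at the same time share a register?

g, b, a pairwise conflict, so at least 3 registers are needed.
Using 3 registers: e=1, g=1, f=2, b=3, n=3, a=2. Every pair that conflicts lands in different registers.

3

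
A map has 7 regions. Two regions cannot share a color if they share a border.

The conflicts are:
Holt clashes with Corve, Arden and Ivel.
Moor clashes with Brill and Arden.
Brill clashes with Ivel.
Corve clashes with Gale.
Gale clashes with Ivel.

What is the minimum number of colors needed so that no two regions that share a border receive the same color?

The cycle Moor-Brill-Ivel-Holt-Arden-Moor has odd length 5, so it cannot be 2-colored; at least 3 colors are needed.
A valid assignment using 3 colors: Holt=2, Moor=1, Brill=2, Corve=1, Gale=2, Arden=3, Ivel=1. No two conflicting regions share a color.

3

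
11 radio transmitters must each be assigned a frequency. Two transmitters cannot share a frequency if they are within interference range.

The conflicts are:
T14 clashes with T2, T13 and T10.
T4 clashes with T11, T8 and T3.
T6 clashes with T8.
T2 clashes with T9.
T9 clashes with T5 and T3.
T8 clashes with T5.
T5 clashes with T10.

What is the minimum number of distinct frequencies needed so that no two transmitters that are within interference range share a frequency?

3

The cycle T4-T3-T9-T5-T8-T4 has odd length 5, so it cannot be 2-colored; at least 3 frequencies are needed.
3 frequencies suffice: frequency 1 → {T14, T11, T9, T8}; frequency 2 → {T4, T6, T2, T13, T5}; frequency 3 → {T10, T3}. No two conflicting transmitters share a frequency.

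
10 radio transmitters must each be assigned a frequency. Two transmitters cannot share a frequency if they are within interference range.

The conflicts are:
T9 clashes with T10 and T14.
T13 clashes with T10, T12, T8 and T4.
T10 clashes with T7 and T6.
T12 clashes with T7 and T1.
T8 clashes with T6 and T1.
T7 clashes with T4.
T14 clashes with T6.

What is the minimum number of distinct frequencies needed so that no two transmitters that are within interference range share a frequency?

T8 and T6 conflict, so at least 2 frequencies are needed.
2 frequencies suffice: frequency 1 → {T10, T12, T8, T14, T4}; frequency 2 → {T9, T13, T7, T6, T1}. Every pair that conflicts lands in different frequencies.

2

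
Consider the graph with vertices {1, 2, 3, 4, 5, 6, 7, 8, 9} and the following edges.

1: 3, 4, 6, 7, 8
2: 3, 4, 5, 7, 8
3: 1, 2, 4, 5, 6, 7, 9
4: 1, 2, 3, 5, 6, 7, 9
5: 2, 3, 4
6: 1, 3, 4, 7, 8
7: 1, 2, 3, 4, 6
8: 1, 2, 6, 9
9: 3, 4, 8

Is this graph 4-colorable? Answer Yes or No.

1, 3, 4, 6, 7 form a clique, so at least 5 colors are needed.
So 4 colors are not enough.

No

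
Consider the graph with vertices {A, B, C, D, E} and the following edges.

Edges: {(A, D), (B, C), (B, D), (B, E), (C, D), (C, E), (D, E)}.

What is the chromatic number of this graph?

B, C, D, E are mutually adjacent (a clique of size 4), so at least 4 colors are needed.
4 colors suffice: A=blue, B=blue, C=yellow, D=red, E=green. No two adjacent vertices share a color.

4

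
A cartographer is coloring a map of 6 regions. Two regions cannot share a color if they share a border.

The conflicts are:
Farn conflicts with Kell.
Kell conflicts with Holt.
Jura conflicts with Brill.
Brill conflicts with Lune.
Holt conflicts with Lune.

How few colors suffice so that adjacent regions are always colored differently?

Jura and Brill conflict, so at least 2 colors are needed.
2 colors suffice: color 1 → {Farn, Brill, Holt}; color 2 → {Kell, Jura, Lune}. Each listed conflict is separated.

2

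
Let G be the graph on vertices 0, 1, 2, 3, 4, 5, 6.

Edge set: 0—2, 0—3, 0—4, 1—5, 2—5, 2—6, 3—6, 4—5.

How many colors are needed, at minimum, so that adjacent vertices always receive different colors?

0 and 4 are adjacent, so at least 2 colors are needed.
One proper 2-coloring: 0=red, 1=blue, 2=blue, 3=blue, 4=blue, 5=red, 6=red. Every edge joins two different colors.

2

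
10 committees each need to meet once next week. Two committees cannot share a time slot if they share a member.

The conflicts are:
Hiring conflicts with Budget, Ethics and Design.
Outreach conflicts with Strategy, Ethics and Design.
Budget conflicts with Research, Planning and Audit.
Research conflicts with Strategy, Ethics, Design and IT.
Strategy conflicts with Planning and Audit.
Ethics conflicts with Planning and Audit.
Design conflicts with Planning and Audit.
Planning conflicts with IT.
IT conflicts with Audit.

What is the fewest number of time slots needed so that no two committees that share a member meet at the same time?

2

Outreach and Design conflict, so at least 2 time slots are needed.
A valid assignment using 2 time slots: Hiring=2, Outreach=2, Budget=1, Research=2, Strategy=1, Ethics=1, Design=1, Planning=2, IT=1, Audit=2. Every pair that conflicts lands in different time slots.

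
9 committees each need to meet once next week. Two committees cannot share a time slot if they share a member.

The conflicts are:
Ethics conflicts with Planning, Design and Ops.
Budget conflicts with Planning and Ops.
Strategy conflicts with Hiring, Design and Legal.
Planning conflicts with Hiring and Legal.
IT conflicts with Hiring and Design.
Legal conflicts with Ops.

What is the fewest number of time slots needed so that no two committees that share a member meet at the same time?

The cycle Hiring-Strategy-Design-Ethics-Planning-Hiring has odd length 5, so it cannot be 2-colored; at least 3 time slots are needed.
Using 3 time slots: Ethics=2, Budget=2, Strategy=3, Planning=1, IT=3, Hiring=2, Design=1, Legal=2, Ops=1. Every pair that conflicts lands in different time slots.

3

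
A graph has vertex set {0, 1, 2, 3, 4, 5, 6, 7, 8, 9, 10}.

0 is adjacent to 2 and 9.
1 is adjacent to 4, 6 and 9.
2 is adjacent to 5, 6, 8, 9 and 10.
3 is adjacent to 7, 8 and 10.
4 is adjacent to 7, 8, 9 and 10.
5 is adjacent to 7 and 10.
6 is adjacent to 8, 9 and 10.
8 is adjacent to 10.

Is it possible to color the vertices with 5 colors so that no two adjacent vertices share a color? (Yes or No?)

Yes

The chromatic number is 4. 2, 6, 8, 10 form a clique, so at least 4 colors are needed.
4 colors suffice: 0=green, 1=green, 2=blue, 3=blue, 4=blue, 5=green, 6=yellow, 7=red, 8=green, 9=red, 10=red.
Since 5 ≥ 4, a proper 5-coloring certainly exists.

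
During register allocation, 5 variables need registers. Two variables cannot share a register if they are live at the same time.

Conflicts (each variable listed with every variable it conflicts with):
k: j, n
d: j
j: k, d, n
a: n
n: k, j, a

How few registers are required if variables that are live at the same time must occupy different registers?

3

k, j, n are mutually in conflict, so at least 3 registers are needed.
A valid assignment using 3 registers: k=3, d=1, j=2, a=2, n=1. Each listed conflict is separated.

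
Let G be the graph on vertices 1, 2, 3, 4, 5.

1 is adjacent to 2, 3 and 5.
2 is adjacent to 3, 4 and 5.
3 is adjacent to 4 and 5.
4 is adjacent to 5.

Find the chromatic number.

2, 3, 4, 5 form a clique, so at least 4 colors are needed.
4 colors suffice: 1=d, 2=b, 3=a, 4=d, 5=c. Every edge joins two different colors.

4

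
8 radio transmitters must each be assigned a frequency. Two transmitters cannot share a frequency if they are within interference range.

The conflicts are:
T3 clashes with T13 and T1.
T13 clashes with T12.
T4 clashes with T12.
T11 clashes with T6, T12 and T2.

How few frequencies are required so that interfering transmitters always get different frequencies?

T3 and T13 conflict, so at least 2 frequencies are needed.
2 frequencies suffice: frequency 1 → {T3, T6, T12, T2}; frequency 2 → {T13, T4, T11, T1}. Every pair that conflicts lands in different frequencies.

2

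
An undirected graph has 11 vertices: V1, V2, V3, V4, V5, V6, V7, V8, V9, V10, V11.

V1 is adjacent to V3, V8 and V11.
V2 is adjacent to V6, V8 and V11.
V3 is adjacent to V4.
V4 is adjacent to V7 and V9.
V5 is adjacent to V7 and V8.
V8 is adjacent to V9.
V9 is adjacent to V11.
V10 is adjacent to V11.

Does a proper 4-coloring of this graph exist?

Yes

The chromatic number is 3. The cycle V3-V1-V11-V9-V4-V3 has odd length 5, so it cannot be 2-colored; at least 3 colors are needed.
3 colors suffice: V1=2, V2=2, V3=3, V4=1, V5=3, V6=1, V7=2, V8=1, V9=2, V10=2, V11=1.
Since 4 ≥ 3, a proper 4-coloring certainly exists.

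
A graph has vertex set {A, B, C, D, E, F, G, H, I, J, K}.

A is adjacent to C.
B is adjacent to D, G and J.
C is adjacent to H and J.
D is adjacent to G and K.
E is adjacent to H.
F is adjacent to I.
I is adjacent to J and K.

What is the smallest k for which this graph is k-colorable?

B, D, G are pairwise adjacent, so at least 3 colors are needed.
3 colors suffice: color 1 → {B, C, E, I}; color 2 → {A, D, F, H, J}; color 3 → {G, K}. Each edge has distinct colors on its endpoints.

3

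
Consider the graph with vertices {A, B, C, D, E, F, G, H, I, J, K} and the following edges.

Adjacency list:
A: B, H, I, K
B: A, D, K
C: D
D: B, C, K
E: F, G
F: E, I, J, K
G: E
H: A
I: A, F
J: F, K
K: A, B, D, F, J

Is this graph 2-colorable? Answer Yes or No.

F, J, K form a triangle, so at least 3 colors are needed.
So 2 colors are not enough.

No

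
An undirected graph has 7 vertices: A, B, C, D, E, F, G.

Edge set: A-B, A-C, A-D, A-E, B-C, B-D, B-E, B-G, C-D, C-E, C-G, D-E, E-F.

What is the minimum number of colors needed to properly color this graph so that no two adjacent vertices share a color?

5

A, B, C, D, E are mutually adjacent (a clique of size 5), so at least 5 colors are needed.
One proper 5-coloring: A=purple, B=green, C=red, D=yellow, E=blue, F=red, G=blue. No two adjacent vertices share a color.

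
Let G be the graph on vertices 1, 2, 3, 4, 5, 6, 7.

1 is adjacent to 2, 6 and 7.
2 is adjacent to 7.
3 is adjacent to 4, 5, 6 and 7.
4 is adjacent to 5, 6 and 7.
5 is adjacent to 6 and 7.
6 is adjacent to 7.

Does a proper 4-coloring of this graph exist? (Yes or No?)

No

3, 4, 5, 6, 7 are pairwise adjacent (a clique of size 5), so at least 5 colors are needed.
So 4 colors are not enough.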